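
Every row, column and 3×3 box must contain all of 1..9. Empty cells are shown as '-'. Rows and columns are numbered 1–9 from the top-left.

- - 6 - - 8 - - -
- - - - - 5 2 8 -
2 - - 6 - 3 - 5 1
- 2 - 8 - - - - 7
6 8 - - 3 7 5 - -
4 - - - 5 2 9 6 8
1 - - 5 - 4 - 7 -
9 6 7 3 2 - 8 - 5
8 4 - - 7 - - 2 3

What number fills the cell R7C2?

R6C4 = 1 (sole candidate).
R7C2 = 3: row 7 has {1,4,5,7}; col 2 has {2,4,6,8}; box has {1,4,6,7,8,9} → only 3 remains.

3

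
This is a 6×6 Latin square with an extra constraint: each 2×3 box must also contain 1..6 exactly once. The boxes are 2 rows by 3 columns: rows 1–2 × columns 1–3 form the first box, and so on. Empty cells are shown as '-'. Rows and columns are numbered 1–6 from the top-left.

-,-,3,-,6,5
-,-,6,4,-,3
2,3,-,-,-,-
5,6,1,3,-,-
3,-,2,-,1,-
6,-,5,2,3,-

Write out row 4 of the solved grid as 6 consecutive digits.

R1C4 = 1 (sole candidate).
R2C1 = 1 (sole candidate).
R2C5 = 2 (sole candidate).
R3C3 = 4 (sole candidate).
R3C5 = 5 (sole candidate).
R4C5 = 4: row 4 has {1,3,5,6}; col 5 has {1,2,3,5,6}; box has {3,5} → only 4 remains.
R4C6 = 2: row 4 has {1,3,4,5,6}; col 6 has {3,5}; box has {3,4,5} → only 2 remains.

561342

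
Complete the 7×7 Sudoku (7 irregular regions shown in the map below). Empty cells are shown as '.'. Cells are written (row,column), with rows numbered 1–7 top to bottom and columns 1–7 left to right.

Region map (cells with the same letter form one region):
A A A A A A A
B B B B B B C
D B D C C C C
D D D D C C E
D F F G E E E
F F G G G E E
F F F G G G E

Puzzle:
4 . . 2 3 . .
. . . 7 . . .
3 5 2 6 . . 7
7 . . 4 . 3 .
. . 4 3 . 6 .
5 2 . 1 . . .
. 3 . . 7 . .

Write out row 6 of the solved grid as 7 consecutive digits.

(5,1) = 1 (sole candidate).
(5,2) = 7 (sole candidate).
(6,3) = 6: row 6 has {1,2,5}; col 3 has {2,4}; region has {1,3,7} → only 6 remains.
(6,5) = 4: row 6 has {1,2,5,6}; col 5 has {3,7}; region has {1,3,6,7} → only 4 remains.
(6,6) = 7: row 6 has {1,2,4,5,6}; col 6 has {3,6}; region has {6} → only 7 remains.
(6,7) = 3: row 6 has {1,2,4,5,6,7}; col 7 has {7}; region has {6,7} → only 3 remains.

5261473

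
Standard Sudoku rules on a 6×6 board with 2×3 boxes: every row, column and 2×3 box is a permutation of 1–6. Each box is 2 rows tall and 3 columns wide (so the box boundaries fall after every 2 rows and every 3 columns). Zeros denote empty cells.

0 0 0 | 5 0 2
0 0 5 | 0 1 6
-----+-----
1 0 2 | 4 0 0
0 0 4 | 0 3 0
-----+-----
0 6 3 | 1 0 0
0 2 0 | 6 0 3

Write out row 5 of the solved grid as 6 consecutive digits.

R1C5 = 4 (sole candidate).
R2C4 = 3 (sole candidate).
R3C6 = 5 (sole candidate).
R4C2 = 5 (sole candidate).
R4C4 = 2 (sole candidate).
R4C6 = 1 (sole candidate).
R5C6 = 4: row 5 has {1,3,6}; col 6 has {1,2,3,5,6}; box has {1,3,6} → only 4 remains.
R6C3 = 1 (sole candidate).
R6C5 = 5 (sole candidate).
R1C3 = 6 (sole candidate).
R2C2 = 4 (sole candidate).
R3C2 = 3 (sole candidate).
R3C5 = 6 (sole candidate).
R4C1 = 6 (sole candidate).
R5C1 = 5: row 5 has {1,3,4,6}; col 1 has {1,6}; box has {1,2,3,6} → only 5 remains.
R5C5 = 2: row 5 has {1,3,4,5,6}; col 5 has {1,3,4,5,6}; box has {1,3,4,5,6} → only 2 remains.

563124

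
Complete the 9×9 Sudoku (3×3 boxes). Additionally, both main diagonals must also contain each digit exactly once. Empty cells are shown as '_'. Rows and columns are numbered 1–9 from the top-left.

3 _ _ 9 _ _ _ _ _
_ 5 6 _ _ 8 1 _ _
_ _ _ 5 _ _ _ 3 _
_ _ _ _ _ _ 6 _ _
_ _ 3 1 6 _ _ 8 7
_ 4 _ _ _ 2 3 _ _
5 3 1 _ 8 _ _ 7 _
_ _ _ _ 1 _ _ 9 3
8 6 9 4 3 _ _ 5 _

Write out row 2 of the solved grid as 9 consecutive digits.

956378142

r6c4 = 7: row 6 has {2,3,4}; col 4 has {1,4,5,9}; box has {1,2,6}; anti-diagonal has {1,6,8} → only 7 remains.
r6c8 = 1: row 6 has {2,3,4,7}; col 8 has {3,5,7,8,9}; box has {3,6,7,8} → only 1 remains.
r7c7 = 4: row 7 has {1,3,5,7,8}; col 7 has {1,3,6}; box has {3,5,7,9}; main diagonal has {2,3,5,6,9} → only 4 remains.
r8c2 = 2: row 8 has {1,3,9}; col 2 has {3,4,5,6}; box has {1,3,5,6,8,9}; anti-diagonal has {1,6,7,8} → only 2 remains.
r8c4 = 6: row 8 has {1,2,3,9}; col 4 has {1,4,5,7,9}; box has {1,3,4,8} → only 6 remains.
r8c7 = 8: row 8 has {1,2,3,6,9}; col 7 has {1,3,4,6}; box has {3,4,5,7,9} → only 8 remains.
r9c6 = 7: row 9 has {3,4,5,6,8,9}; col 6 has {2,8}; box has {1,3,4,6,8} → only 7 remains.
r9c7 = 2: row 9 has {3,4,5,6,7,8,9}; col 7 has {1,3,4,6,8}; box has {3,4,5,7,8,9} → only 2 remains.
r9c9 = 1: row 9 has {2,3,4,5,6,7,8,9}; col 9 has {3,7}; box has {2,3,4,5,7,8,9}; main diagonal has {2,3,4,5,6,9} → only 1 remains.
r2c8 = 4: row 2 has {1,5,6,8}; col 8 has {1,3,5,7,8,9}; box has {1,3}; anti-diagonal has {1,2,6,7,8} → only 4 remains.
r3c7 = 9: row 3 has {3,5}; col 7 has {1,2,3,4,6,8}; box has {1,3,4}; anti-diagonal has {1,2,4,6,7,8} → only 9 remains.
r4c4 = 8: row 4 has {6}; col 4 has {1,4,5,6,7,9}; box has {1,2,6,7}; main diagonal has {1,2,3,4,5,6,9} → only 8 remains.
r4c8 = 2: row 4 has {6,8}; col 8 has {1,3,4,5,7,8,9}; box has {1,3,6,7,8} → only 2 remains.
r5c2 = 9: row 5 has {1,3,6,7,8}; col 2 has {2,3,4,5,6}; box has {3,4} → only 9 remains.
r5c7 = 5: row 5 has {1,3,6,7,8,9}; col 7 has {1,2,3,4,6,8,9}; box has {1,2,3,6,7,8} → only 5 remains.
r6c1 = 6: row 6 has {1,2,3,4,7}; col 1 has {3,5,8}; box has {3,4,9} → only 6 remains.
r6c9 = 9: row 6 has {1,2,3,4,6,7}; col 9 has {1,3,7}; box has {1,2,3,5,6,7,8} → only 9 remains.
r7c4 = 2: row 7 has {1,3,4,5,7,8}; col 4 has {1,4,5,6,7,8,9}; box has {1,3,4,6,7,8} → only 2 remains.
r7c6 = 9: row 7 has {1,2,3,4,5,7,8}; col 6 has {2,7,8}; box has {1,2,3,4,6,7,8} → only 9 remains.
r7c9 = 6: row 7 has {1,2,3,4,5,7,8,9}; col 9 has {1,3,7,9}; box has {1,2,3,4,5,7,8,9} → only 6 remains.
r8c6 = 5: row 8 has {1,2,3,6,8,9}; col 6 has {2,7,8,9}; box has {1,2,3,4,6,7,8,9} → only 5 remains.
r1c7 = 7: row 1 has {3,9}; col 7 has {1,2,3,4,5,6,8,9}; box has {1,3,4,9} → only 7 remains.
r1c8 = 6: row 1 has {3,7,9}; col 8 has {1,2,3,4,5,7,8,9}; box has {1,3,4,7,9} → only 6 remains.
r1c9 = 5: row 1 has {3,6,7,9}; col 9 has {1,3,6,7,9}; box has {1,3,4,6,7,9}; anti-diagonal has {1,2,4,6,7,8,9} → only 5 remains.
r2c4 = 3: row 2 has {1,4,5,6,8}; col 4 has {1,2,4,5,6,7,8,9}; box has {5,8,9} → only 3 remains.
r2c9 = 2: row 2 has {1,3,4,5,6,8}; col 9 has {1,3,5,6,7,9}; box has {1,3,4,5,6,7,9} → only 2 remains.
r3c3 = 7: row 3 has {3,5,9}; col 3 has {1,3,6,9}; box has {3,5,6}; main diagonal has {1,2,3,4,5,6,8,9} → only 7 remains.
r3c9 = 8: row 3 has {3,5,7,9}; col 9 has {1,2,3,5,6,7,9}; box has {1,2,3,4,5,6,7,9} → only 8 remains.
r4c3 = 5: row 4 has {2,6,8}; col 3 has {1,3,6,7,9}; box has {3,4,6,9} → only 5 remains.
r4c6 = 3: row 4 has {2,5,6,8}; col 6 has {2,5,7,8,9}; box has {1,2,6,7,8}; anti-diagonal has {1,2,4,5,6,7,8,9} → only 3 remains.
r4c9 = 4: row 4 has {2,3,5,6,8}; col 9 has {1,2,3,5,6,7,8,9}; box has {1,2,3,5,6,7,8,9} → only 4 remains.
r5c1 = 2: row 5 has {1,3,5,6,7,8,9}; col 1 has {3,5,6,8}; box has {3,4,5,6,9} → only 2 remains.
r5c6 = 4: row 5 has {1,2,3,5,6,7,8,9}; col 6 has {2,3,5,7,8,9}; box has {1,2,3,6,7,8} → only 4 remains.
r6c3 = 8: row 6 has {1,2,3,4,6,7,9}; col 3 has {1,3,5,6,7,9}; box has {2,3,4,5,6,9} → only 8 remains.
r6c5 = 5: row 6 has {1,2,3,4,6,7,8,9}; col 5 has {1,3,6,8}; box has {1,2,3,4,6,7,8} → only 5 remains.
r8c3 = 4: row 8 has {1,2,3,5,6,8,9}; col 3 has {1,3,5,6,7,8,9}; box has {1,2,3,5,6,8,9} → only 4 remains.
r1c3 = 2: row 1 has {3,5,6,7,9}; col 3 has {1,3,4,5,6,7,8,9}; box has {3,5,6,7} → only 2 remains.
r1c5 = 4: row 1 has {2,3,5,6,7,9}; col 5 has {1,3,5,6,8}; box has {3,5,8,9} → only 4 remains.
r1c6 = 1: row 1 has {2,3,4,5,6,7,9}; col 6 has {2,3,4,5,7,8,9}; box has {3,4,5,8,9} → only 1 remains.
r2c1 = 9: row 2 has {1,2,3,4,5,6,8}; col 1 has {2,3,5,6,8}; box has {2,3,5,6,7} → only 9 remains.
r2c5 = 7: row 2 has {1,2,3,4,5,6,8,9}; col 5 has {1,3,4,5,6,8}; box has {1,3,4,5,8,9} → only 7 remains.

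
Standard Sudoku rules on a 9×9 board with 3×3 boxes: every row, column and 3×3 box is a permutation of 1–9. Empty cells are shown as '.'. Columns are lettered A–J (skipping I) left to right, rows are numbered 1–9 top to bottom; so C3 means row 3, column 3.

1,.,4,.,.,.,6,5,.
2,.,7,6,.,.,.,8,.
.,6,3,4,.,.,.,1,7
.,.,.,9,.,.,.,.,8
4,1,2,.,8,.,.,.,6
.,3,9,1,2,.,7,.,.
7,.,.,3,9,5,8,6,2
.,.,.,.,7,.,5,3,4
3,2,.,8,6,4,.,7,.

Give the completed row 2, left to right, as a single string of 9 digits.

E1 = 3: row 1 has {1,4,5,6}; col 5 has {2,6,7,8,9}; box has {4,6} → only 3 remains.
J1 = 9: row 1 has {1,3,4,5,6}; col 9 has {2,4,6,7,8}; box has {1,5,6,7,8} → only 9 remains.
J2 = 3: row 2 has {2,6,7,8}; col 9 has {2,4,6,7,8,9}; box has {1,5,6,7,8,9} → only 3 remains.
E3 = 5: row 3 has {1,3,4,6,7}; col 5 has {2,3,6,7,8,9}; box has {3,4,6} → only 5 remains.
G3 = 2: row 3 has {1,3,4,5,6,7}; col 7 has {5,6,7,8}; box has {1,3,5,6,7,8,9} → only 2 remains.
E4 = 4: row 4 has {8,9}; col 5 has {2,3,5,6,7,8,9}; box has {1,2,8,9} → only 4 remains.
H4 = 2: row 4 has {4,8,9}; col 8 has {1,3,5,6,7,8}; box has {6,7,8} → only 2 remains.
H5 = 9: row 5 has {1,2,4,6,8}; col 8 has {1,2,3,5,6,7,8}; box has {2,6,7,8} → only 9 remains.
F6 = 6: row 6 has {1,2,3,7,9}; col 6 has {4,5}; box has {1,2,4,8,9} → only 6 remains.
H6 = 4: row 6 has {1,2,3,6,7,9}; col 8 has {1,2,3,5,6,7,8,9}; box has {2,6,7,8,9} → only 4 remains.
J6 = 5: row 6 has {1,2,3,4,6,7,9}; col 9 has {2,3,4,6,7,8,9}; box has {2,4,6,7,8,9} → only 5 remains.
B7 = 4: row 7 has {2,3,5,6,7,8,9}; col 2 has {1,2,3,6}; box has {2,3,7} → only 4 remains.
C7 = 1: row 7 has {2,3,4,5,6,7,8,9}; col 3 has {2,3,4,7,9}; box has {2,3,4,7} → only 1 remains.
D8 = 2: row 8 has {3,4,5,7}; col 4 has {1,3,4,6,8,9}; box has {3,4,5,6,7,8,9} → only 2 remains.
F8 = 1: row 8 has {2,3,4,5,7}; col 6 has {4,5,6}; box has {2,3,4,5,6,7,8,9} → only 1 remains.
C9 = 5: row 9 has {2,3,4,6,7,8}; col 3 has {1,2,3,4,7,9}; box has {1,2,3,4,7} → only 5 remains.
J9 = 1: row 9 has {2,3,4,5,6,7,8}; col 9 has {2,3,4,5,6,7,8,9}; box has {2,3,4,5,6,7,8} → only 1 remains.
B1 = 8: row 1 has {1,3,4,5,6,9}; col 2 has {1,2,3,4,6}; box has {1,2,3,4,6,7} → only 8 remains.
D1 = 7: row 1 has {1,3,4,5,6,8,9}; col 4 has {1,2,3,4,6,8,9}; box has {3,4,5,6} → only 7 remains.
F1 = 2: row 1 has {1,3,4,5,6,7,8,9}; col 6 has {1,4,5,6}; box has {3,4,5,6,7} → only 2 remains.
E2 = 1: row 2 has {2,3,6,7,8}; col 5 has {2,3,4,5,6,7,8,9}; box has {2,3,4,5,6,7} → only 1 remains.
F2 = 9: row 2 has {1,2,3,6,7,8}; col 6 has {1,2,4,5,6}; box has {1,2,3,4,5,6,7} → only 9 remains.
G2 = 4: row 2 has {1,2,3,6,7,8,9}; col 7 has {2,5,6,7,8}; box has {1,2,3,5,6,7,8,9} → only 4 remains.
A3 = 9: row 3 has {1,2,3,4,5,6,7}; col 1 has {1,2,3,4,7}; box has {1,2,3,4,6,7,8} → only 9 remains.
F3 = 8: row 3 has {1,2,3,4,5,6,7,9}; col 6 has {1,2,4,5,6,9}; box has {1,2,3,4,5,6,7,9} → only 8 remains.
C4 = 6: row 4 has {2,4,8,9}; col 3 has {1,2,3,4,5,7,9}; box has {1,2,3,4,9} → only 6 remains.
D5 = 5: row 5 has {1,2,4,6,8,9}; col 4 has {1,2,3,4,6,7,8,9}; box has {1,2,4,6,8,9} → only 5 remains.
G5 = 3: row 5 has {1,2,4,5,6,8,9}; col 7 has {2,4,5,6,7,8}; box has {2,4,5,6,7,8,9} → only 3 remains.
A6 = 8: row 6 has {1,2,3,4,5,6,7,9}; col 1 has {1,2,3,4,7,9}; box has {1,2,3,4,6,9} → only 8 remains.
A8 = 6: row 8 has {1,2,3,4,5,7}; col 1 has {1,2,3,4,7,8,9}; box has {1,2,3,4,5,7} → only 6 remains.
B8 = 9: row 8 has {1,2,3,4,5,6,7}; col 2 has {1,2,3,4,6,8}; box has {1,2,3,4,5,6,7} → only 9 remains.
C8 = 8: row 8 has {1,2,3,4,5,6,7,9}; col 3 has {1,2,3,4,5,6,7,9}; box has {1,2,3,4,5,6,7,9} → only 8 remains.
G9 = 9: row 9 has {1,2,3,4,5,6,7,8}; col 7 has {2,3,4,5,6,7,8}; box has {1,2,3,4,5,6,7,8} → only 9 remains.
B2 = 5: row 2 has {1,2,3,4,6,7,8,9}; col 2 has {1,2,3,4,6,8,9}; box has {1,2,3,4,6,7,8,9} → only 5 remains.

257619483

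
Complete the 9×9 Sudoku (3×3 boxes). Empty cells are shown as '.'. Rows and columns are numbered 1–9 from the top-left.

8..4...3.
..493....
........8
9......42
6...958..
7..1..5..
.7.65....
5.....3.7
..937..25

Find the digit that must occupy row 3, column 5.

row 2, column 6 = 8 (hidden single in row 2).
row 3, column 7 = 4 (hidden single in row 3).
row 5, column 2 = 4 (hidden single in row 5).
row 9, column 2 = 8 (hidden single in row 9).
row 7, column 8 = 8 (hidden single in row 7).
row 9, column 7 = 6 (hidden single in row 9).
row 3, column 4 = 5 (hidden single in column 4).
row 2, column 8 = 5 (hidden single in column 8).
row 2, column 7 = 7 (hidden single in row 2).
row 4, column 7 = 1 (sole candidate).
row 5, column 8 = 7 (sole candidate).
row 5, column 9 = 3 (sole candidate).
row 7, column 7 = 9 (sole candidate).
row 8, column 8 = 1 (sole candidate).
row 1, column 7 = 2 (sole candidate).
row 5, column 4 = 2 (sole candidate).
row 7, column 9 = 4 (sole candidate).
row 8, column 4 = 8 (sole candidate).
row 4, column 4 = 7 (sole candidate).
row 5, column 3 = 1 (sole candidate).
row 8, column 6 = 9 (hidden single in row 8).
row 8, column 5 = 4 (hidden single in row 8).
row 9, column 6 = 1 (sole candidate).
row 7, column 6 = 2 (sole candidate).
row 9, column 1 = 4 (sole candidate).
row 7, column 3 = 3 (sole candidate).
row 7, column 1 = 1 (sole candidate).
row 2, column 1 = 2 (sole candidate).
row 3, column 1 = 3 (sole candidate).
row 3, column 5 = 2: in row 3, 2 can only go here (every other open cell in that row sees a 2).

2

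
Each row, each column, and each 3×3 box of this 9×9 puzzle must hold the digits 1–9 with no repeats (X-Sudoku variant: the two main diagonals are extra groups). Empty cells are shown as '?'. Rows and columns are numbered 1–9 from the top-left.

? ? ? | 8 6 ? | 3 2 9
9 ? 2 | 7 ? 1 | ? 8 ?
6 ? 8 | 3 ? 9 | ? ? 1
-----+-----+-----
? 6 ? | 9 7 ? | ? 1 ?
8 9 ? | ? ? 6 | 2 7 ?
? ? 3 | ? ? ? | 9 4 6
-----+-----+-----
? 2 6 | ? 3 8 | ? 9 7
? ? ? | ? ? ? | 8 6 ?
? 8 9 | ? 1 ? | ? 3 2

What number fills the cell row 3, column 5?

2

row 3, column 8 = 5: row 3 has {1,3,6,8,9}; col 8 has {1,2,3,4,6,7,8,9}; box has {1,2,3,8,9} → only 5 remains.
row 4, column 7 = 5: row 4 has {1,6,7,9}; col 7 has {2,3,8,9}; box has {1,2,4,6,7,9} → only 5 remains.
row 5, column 9 = 3: row 5 has {2,6,7,8,9}; col 9 has {1,2,6,7,9}; box has {1,2,4,5,6,7,9} → only 3 remains.
row 6, column 6 = 5: row 6 has {3,4,6,9}; col 6 has {1,6,8,9}; box has {6,7,9}; main diagonal has {2,6,8,9} → only 5 remains.
row 9, column 7 = 4: row 9 has {1,2,3,8,9}; col 7 has {2,3,5,8,9}; box has {2,3,6,7,8,9} → only 4 remains.
row 1, column 6 = 4: row 1 has {2,3,6,8,9}; col 6 has {1,5,6,8,9}; box has {1,3,6,7,8,9} → only 4 remains.
row 2, column 5 = 5: row 2 has {1,2,7,8,9}; col 5 has {1,3,6,7}; box has {1,3,4,6,7,8,9} → only 5 remains.
row 2, column 7 = 6: row 2 has {1,2,5,7,8,9}; col 7 has {2,3,4,5,8,9}; box has {1,2,3,5,8,9} → only 6 remains.
row 2, column 9 = 4: row 2 has {1,2,5,6,7,8,9}; col 9 has {1,2,3,6,7,9}; box has {1,2,3,5,6,8,9} → only 4 remains.
row 3, column 5 = 2: row 3 has {1,3,5,6,8,9}; col 5 has {1,3,5,6,7}; box has {1,3,4,5,6,7,8,9} → only 2 remains.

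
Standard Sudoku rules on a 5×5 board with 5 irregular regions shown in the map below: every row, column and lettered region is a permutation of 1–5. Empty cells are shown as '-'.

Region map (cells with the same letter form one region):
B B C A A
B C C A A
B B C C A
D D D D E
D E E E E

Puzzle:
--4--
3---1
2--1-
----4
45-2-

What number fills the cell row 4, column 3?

2

row 1, column 2 = 1: row 1 has {4}; col 2 has {5}; region has {2,3} → only 1 remains.
row 2, column 2 = 2: row 2 has {1,3}; col 2 has {1,5}; region has {1,4} → only 2 remains.
row 2, column 3 = 5: row 2 has {1,2,3}; col 3 has {4}; region has {1,2,4} → only 5 remains.
row 2, column 4 = 4: row 2 has {1,2,3,5}; col 4 has {1,2}; region has {1} → only 4 remains.
row 3, column 2 = 4: row 3 has {1,2}; col 2 has {1,2,5}; region has {1,2,3} → only 4 remains.
row 3, column 3 = 3: row 3 has {1,2,4}; col 3 has {4,5}; region has {1,2,4,5} → only 3 remains.
row 3, column 5 = 5: row 3 has {1,2,3,4}; col 5 has {1,4}; region has {1,4} → only 5 remains.
row 4, column 2 = 3: row 4 has {4}; col 2 has {1,2,4,5}; region has {4} → only 3 remains.
row 4, column 4 = 5: row 4 has {3,4}; col 4 has {1,2,4}; region has {3,4} → only 5 remains.
row 5, column 3 = 1: row 5 has {2,4,5}; col 3 has {3,4,5}; region has {2,4,5} → only 1 remains.
row 5, column 5 = 3: row 5 has {1,2,4,5}; col 5 has {1,4,5}; region has {1,2,4,5} → only 3 remains.
row 1, column 1 = 5: row 1 has {1,4}; col 1 has {2,3,4}; region has {1,2,3,4} → only 5 remains.
row 1, column 4 = 3: row 1 has {1,4,5}; col 4 has {1,2,4,5}; region has {1,4,5} → only 3 remains.
row 1, column 5 = 2: row 1 has {1,3,4,5}; col 5 has {1,3,4,5}; region has {1,3,4,5} → only 2 remains.
row 4, column 1 = 1: row 4 has {3,4,5}; col 1 has {2,3,4,5}; region has {3,4,5} → only 1 remains.
row 4, column 3 = 2: row 4 has {1,3,4,5}; col 3 has {1,3,4,5}; region has {1,3,4,5} → only 2 remains.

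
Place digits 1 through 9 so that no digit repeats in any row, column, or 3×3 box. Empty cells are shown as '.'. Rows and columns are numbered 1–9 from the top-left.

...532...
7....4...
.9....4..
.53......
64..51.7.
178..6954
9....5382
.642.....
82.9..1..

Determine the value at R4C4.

7

R1C1 = 4: row 1 has {2,3,5}; col 1 has {1,6,7,8,9}; box has {7,9} → only 4 remains.
R4C1 = 2: row 4 has {3,5}; col 1 has {1,4,6,7,8,9}; box has {1,3,4,5,6,7,8} → only 2 remains.
R5C3 = 9: row 5 has {1,4,5,6,7}; col 3 has {3,4,8}; box has {1,2,3,4,5,6,7,8} → only 9 remains.
R6C4 = 3: row 6 has {1,4,5,6,7,8,9}; col 4 has {2,5,9}; box has {1,5,6} → only 3 remains.
R6C5 = 2: row 6 has {1,3,4,5,6,7,8,9}; col 5 has {3,5}; box has {1,3,5,6} → only 2 remains.
R7C2 = 1: row 7 has {2,3,5,8,9}; col 2 has {2,4,5,6,7,9}; box has {2,4,6,8,9} → only 1 remains.
R7C3 = 7: row 7 has {1,2,3,5,8,9}; col 3 has {3,4,8,9}; box has {1,2,4,6,8,9} → only 7 remains.
R8C8 = 9: row 8 has {2,4,6}; col 8 has {5,7,8}; box has {1,2,3,8} → only 9 remains.
R9C3 = 5: row 9 has {1,2,8,9}; col 3 has {3,4,7,8,9}; box has {1,2,4,6,7,8,9} → only 5 remains.
R1C2 = 8: row 1 has {2,3,4,5}; col 2 has {1,2,4,5,6,7,9}; box has {4,7,9} → only 8 remains.
R2C2 = 3: row 2 has {4,7}; col 2 has {1,2,4,5,6,7,8,9}; box has {4,7,8,9} → only 3 remains.
R3C1 = 5: row 3 has {4,9}; col 1 has {1,2,4,6,7,8,9}; box has {3,4,7,8,9} → only 5 remains.
R5C4 = 8: row 5 has {1,4,5,6,7,9}; col 4 has {2,3,5,9}; box has {1,2,3,5,6} → only 8 remains.
R5C7 = 2: row 5 has {1,4,5,6,7,8,9}; col 7 has {1,3,4,9}; box has {4,5,7,9} → only 2 remains.
R5C9 = 3: row 5 has {1,2,4,5,6,7,8,9}; col 9 has {2,4}; box has {2,4,5,7,9} → only 3 remains.
R8C1 = 3: row 8 has {2,4,6,9}; col 1 has {1,2,4,5,6,7,8,9}; box has {1,2,4,5,6,7,8,9} → only 3 remains.
R1C9 = 9: in row 1, 9 can only go here (every other open cell in that row sees a 9).
R1C7 = 7: in row 1, 7 can only go here (every other open cell in that row sees a 7).
R8C7 = 5: row 8 has {2,3,4,6,9}; col 7 has {1,2,3,4,7,9}; box has {1,2,3,8,9} → only 5 remains.
R8C9 = 7: row 8 has {2,3,4,5,6,9}; col 9 has {2,3,4,9}; box has {1,2,3,5,8,9} → only 7 remains.
R9C9 = 6: row 9 has {1,2,5,8,9}; col 9 has {2,3,4,7,9}; box has {1,2,3,5,7,8,9} → only 6 remains.
R8C6 = 8: row 8 has {2,3,4,5,6,7,9}; col 6 has {1,2,4,5,6}; box has {2,5,9} → only 8 remains.
R9C8 = 4: row 9 has {1,2,5,6,8,9}; col 8 has {5,7,8,9}; box has {1,2,3,5,6,7,8,9} → only 4 remains.
R3C6 = 7: row 3 has {4,5,9}; col 6 has {1,2,4,5,6,8}; box has {2,3,4,5} → only 7 remains.
R4C6 = 9: row 4 has {2,3,5}; col 6 has {1,2,4,5,6,7,8}; box has {1,2,3,5,6,8} → only 9 remains.
R8C5 = 1: row 8 has {2,3,4,5,6,7,8,9}; col 5 has {2,3,5}; box has {2,5,8,9} → only 1 remains.
R9C5 = 7: row 9 has {1,2,4,5,6,8,9}; col 5 has {1,2,3,5}; box has {1,2,5,8,9} → only 7 remains.
R9C6 = 3: row 9 has {1,2,4,5,6,7,8,9}; col 6 has {1,2,4,5,6,7,8,9}; box has {1,2,5,7,8,9} → only 3 remains.
R4C5 = 4: row 4 has {2,3,5,9}; col 5 has {1,2,3,5,7}; box has {1,2,3,5,6,8,9} → only 4 remains.
R7C5 = 6: row 7 has {1,2,3,5,7,8,9}; col 5 has {1,2,3,4,5,7}; box has {1,2,3,5,7,8,9} → only 6 remains.
R3C5 = 8: row 3 has {4,5,7,9}; col 5 has {1,2,3,4,5,6,7}; box has {2,3,4,5,7} → only 8 remains.
R3C9 = 1: row 3 has {4,5,7,8,9}; col 9 has {2,3,4,6,7,9}; box has {4,7,9} → only 1 remains.
R4C4 = 7: row 4 has {2,3,4,5,9}; col 4 has {2,3,5,8,9}; box has {1,2,3,4,5,6,8,9} → only 7 remains.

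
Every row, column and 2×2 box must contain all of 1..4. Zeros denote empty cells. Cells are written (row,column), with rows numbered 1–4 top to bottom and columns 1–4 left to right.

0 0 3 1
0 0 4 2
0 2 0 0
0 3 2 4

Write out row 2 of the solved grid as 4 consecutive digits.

3142

(1,2) = 4 (sole candidate).
(2,2) = 1: row 2 has {2,4}; col 2 has {2,3,4}; box has {4} → only 1 remains.
(3,3) = 1 (sole candidate).
(3,4) = 3 (sole candidate).
(4,1) = 1 (sole candidate).
(1,1) = 2 (sole candidate).
(2,1) = 3: row 2 has {1,2,4}; col 1 has {1,2}; box has {1,2,4} → only 3 remains.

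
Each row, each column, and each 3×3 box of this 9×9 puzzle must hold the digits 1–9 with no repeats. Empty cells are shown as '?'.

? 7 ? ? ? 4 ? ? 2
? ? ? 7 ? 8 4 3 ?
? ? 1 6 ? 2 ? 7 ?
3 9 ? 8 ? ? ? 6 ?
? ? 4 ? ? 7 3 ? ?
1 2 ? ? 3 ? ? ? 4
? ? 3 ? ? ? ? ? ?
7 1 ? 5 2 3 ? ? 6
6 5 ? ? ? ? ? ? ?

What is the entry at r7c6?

6

r2c2 = 6: row 2 has {3,4,7,8}; col 2 has {1,2,5,7,9}; box has {1,7} → only 6 remains.
r5c2 = 8: row 5 has {3,4,7}; col 2 has {1,2,5,6,7,9}; box has {1,2,3,4,9} → only 8 remains.
r6c4 = 9: row 6 has {1,2,3,4}; col 4 has {5,6,7,8}; box has {3,7,8} → only 9 remains.
r7c2 = 4: row 7 has {3}; col 2 has {1,2,5,6,7,8,9}; box has {1,3,5,6,7} → only 4 remains.
r7c4 = 1: row 7 has {3,4}; col 4 has {5,6,7,8,9}; box has {2,3,5} → only 1 remains.
r9c4 = 4: row 9 has {5,6}; col 4 has {1,5,6,7,8,9}; box has {1,2,3,5} → only 4 remains.
r9c6 = 9: row 9 has {4,5,6}; col 6 has {2,3,4,7,8}; box has {1,2,3,4,5} → only 9 remains.
r1c4 = 3: row 1 has {2,4,7}; col 4 has {1,4,5,6,7,8,9}; box has {2,4,6,7,8} → only 3 remains.
r3c2 = 3: row 3 has {1,2,6,7}; col 2 has {1,2,4,5,6,7,8,9}; box has {1,6,7} → only 3 remains.
r5c1 = 5: row 5 has {3,4,7,8}; col 1 has {1,3,6,7}; box has {1,2,3,4,8,9} → only 5 remains.
r5c4 = 2: row 5 has {3,4,5,7,8}; col 4 has {1,3,4,5,6,7,8,9}; box has {3,7,8,9} → only 2 remains.
r7c6 = 6: row 7 has {1,3,4}; col 6 has {2,3,4,7,8,9}; box has {1,2,3,4,5,9} → only 6 remains.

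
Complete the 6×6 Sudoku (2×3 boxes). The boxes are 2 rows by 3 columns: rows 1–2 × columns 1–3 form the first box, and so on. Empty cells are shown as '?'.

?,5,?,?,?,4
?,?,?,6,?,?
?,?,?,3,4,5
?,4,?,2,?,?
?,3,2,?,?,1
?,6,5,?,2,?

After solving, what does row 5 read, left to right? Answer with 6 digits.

432561

row 1, column 4 = 1: row 1 has {4,5}; col 4 has {2,3,6}; box has {4,6} → only 1 remains.
row 1, column 5 = 3: row 1 has {1,4,5}; col 5 has {2,4}; box has {1,4,6} → only 3 remains.
row 2, column 5 = 5: row 2 has {6}; col 5 has {2,3,4}; box has {1,3,4,6} → only 5 remains.
row 2, column 6 = 2: row 2 has {5,6}; col 6 has {1,4,5}; box has {1,3,4,5,6} → only 2 remains.
row 4, column 6 = 6: row 4 has {2,4}; col 6 has {1,2,4,5}; box has {2,3,4,5} → only 6 remains.
row 5, column 1 = 4: row 5 has {1,2,3}; col 1 has {}; box has {2,3,5,6} → only 4 remains.
row 5, column 4 = 5: row 5 has {1,2,3,4}; col 4 has {1,2,3,6}; box has {1,2} → only 5 remains.
row 5, column 5 = 6: row 5 has {1,2,3,4,5}; col 5 has {2,3,4,5}; box has {1,2,5} → only 6 remains.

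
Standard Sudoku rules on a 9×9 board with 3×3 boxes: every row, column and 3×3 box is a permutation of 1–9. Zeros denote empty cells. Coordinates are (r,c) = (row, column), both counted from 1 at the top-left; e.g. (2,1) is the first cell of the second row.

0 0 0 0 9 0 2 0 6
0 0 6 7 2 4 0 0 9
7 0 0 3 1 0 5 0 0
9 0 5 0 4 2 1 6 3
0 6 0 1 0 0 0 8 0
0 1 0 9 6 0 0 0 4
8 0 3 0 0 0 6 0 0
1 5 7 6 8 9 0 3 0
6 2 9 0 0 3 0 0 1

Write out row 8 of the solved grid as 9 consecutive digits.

(2,8) = 1 (sole candidate).
(3,8) = 4 (sole candidate).
(3,9) = 8 (sole candidate).
(4,4) = 8 (sole candidate).
(6,7) = 7 (sole candidate).
(7,2) = 4 (sole candidate).
(8,7) = 4: row 8 has {1,3,5,6,7,8,9}; col 7 has {1,2,5,6,7}; box has {1,3,6} → only 4 remains.
(8,9) = 2: row 8 has {1,3,4,5,6,7,8,9}; col 9 has {1,3,4,6,8,9}; box has {1,3,4,6} → only 2 remains.

157689432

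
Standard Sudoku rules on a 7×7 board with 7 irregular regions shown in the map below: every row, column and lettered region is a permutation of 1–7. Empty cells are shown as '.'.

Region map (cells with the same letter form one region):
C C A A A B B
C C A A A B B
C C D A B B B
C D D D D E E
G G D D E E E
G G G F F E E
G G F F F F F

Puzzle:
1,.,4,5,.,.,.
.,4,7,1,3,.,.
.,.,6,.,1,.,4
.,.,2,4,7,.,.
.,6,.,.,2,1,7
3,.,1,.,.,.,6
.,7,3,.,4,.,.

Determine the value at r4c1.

r1c5 = 6: row 1 has {1,4,5}; col 5 has {1,2,3,4,7}; region has {1,3,4,5,7} → only 6 remains.
r3c4 = 2: row 3 has {1,4,6}; col 4 has {1,4,5}; region has {1,3,4,5,6,7} → only 2 remains.
r5c3 = 5: row 5 has {1,2,6,7}; col 3 has {1,2,3,4,6,7}; region has {2,4,6,7} → only 5 remains.
r5c4 = 3: row 5 has {1,2,5,6,7}; col 4 has {1,2,4,5}; region has {2,4,5,6,7} → only 3 remains.
r6c4 = 7: row 6 has {1,3,6}; col 4 has {1,2,3,4,5}; region has {3,4} → only 7 remains.
r6c5 = 5: row 6 has {1,3,6,7}; col 5 has {1,2,3,4,6,7}; region has {3,4,7} → only 5 remains.
r6c6 = 4: row 6 has {1,3,5,6,7}; col 6 has {1}; region has {1,2,6,7} → only 4 remains.
r7c4 = 6: row 7 has {3,4,7}; col 4 has {1,2,3,4,5,7}; region has {3,4,5,7} → only 6 remains.
r7c6 = 2: row 7 has {3,4,6,7}; col 6 has {1,4}; region has {3,4,5,6,7} → only 2 remains.
r7c7 = 1: row 7 has {2,3,4,6,7}; col 7 has {4,6,7}; region has {2,3,4,5,6,7} → only 1 remains.
r4c2 = 1: row 4 has {2,4,7}; col 2 has {4,6,7}; region has {2,3,4,5,6,7} → only 1 remains.
r5c1 = 4: row 5 has {1,2,3,5,6,7}; col 1 has {1,3}; region has {1,3,6,7} → only 4 remains.
r6c2 = 2: row 6 has {1,3,4,5,6,7}; col 2 has {1,4,6,7}; region has {1,3,4,6,7} → only 2 remains.
r7c1 = 5: row 7 has {1,2,3,4,6,7}; col 1 has {1,3,4}; region has {1,2,3,4,6,7} → only 5 remains.
r1c2 = 3: row 1 has {1,4,5,6}; col 2 has {1,2,4,6,7}; region has {1,4} → only 3 remains.
r1c6 = 7: row 1 has {1,3,4,5,6}; col 6 has {1,2,4}; region has {1,4} → only 7 remains.
r1c7 = 2: row 1 has {1,3,4,5,6,7}; col 7 has {1,4,6,7}; region has {1,4,7} → only 2 remains.
r2c7 = 5: row 2 has {1,3,4,7}; col 7 has {1,2,4,6,7}; region has {1,2,4,7} → only 5 remains.
r3c1 = 7: row 3 has {1,2,4,6}; col 1 has {1,3,4,5}; region has {1,3,4} → only 7 remains.
r3c2 = 5: row 3 has {1,2,4,6,7}; col 2 has {1,2,3,4,6,7}; region has {1,3,4,7} → only 5 remains.
r3c6 = 3: row 3 has {1,2,4,5,6,7}; col 6 has {1,2,4,7}; region has {1,2,4,5,7} → only 3 remains.
r4c1 = 6: row 4 has {1,2,4,7}; col 1 has {1,3,4,5,7}; region has {1,3,4,5,7} → only 6 remains.

6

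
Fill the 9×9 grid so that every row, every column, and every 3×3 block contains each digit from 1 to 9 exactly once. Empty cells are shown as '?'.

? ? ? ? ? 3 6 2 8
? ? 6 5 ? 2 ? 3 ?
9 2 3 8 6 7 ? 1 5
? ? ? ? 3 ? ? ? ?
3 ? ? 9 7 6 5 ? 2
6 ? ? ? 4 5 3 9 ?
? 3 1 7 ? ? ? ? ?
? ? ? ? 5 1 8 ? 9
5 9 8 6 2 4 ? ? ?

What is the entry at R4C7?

7

R3C7 = 4: row 3 has {1,2,3,5,6,7,8,9}; col 7 has {3,5,6,8}; box has {1,2,3,5,6,8} → only 4 remains.
R4C6 = 8: row 4 has {3}; col 6 has {1,2,3,4,5,6,7}; box has {3,4,5,6,7,9} → only 8 remains.
R5C3 = 4: row 5 has {2,3,5,6,7,9}; col 3 has {1,3,6,8}; box has {3,6} → only 4 remains.
R5C8 = 8: row 5 has {2,3,4,5,6,7,9}; col 8 has {1,2,3,9}; box has {2,3,5,9} → only 8 remains.
R7C6 = 9: row 7 has {1,3,7}; col 6 has {1,2,3,4,5,6,7,8}; box has {1,2,4,5,6,7} → only 9 remains.
R7C7 = 2: row 7 has {1,3,7,9}; col 7 has {3,4,5,6,8}; box has {8,9} → only 2 remains.
R8C4 = 3: row 8 has {1,5,8,9}; col 4 has {5,6,7,8,9}; box has {1,2,4,5,6,7,9} → only 3 remains.
R9C8 = 7: row 9 has {2,4,5,6,8,9}; col 8 has {1,2,3,8,9}; box has {2,8,9} → only 7 remains.
R2C9 = 7: row 2 has {2,3,5,6}; col 9 has {2,5,8,9}; box has {1,2,3,4,5,6,8} → only 7 remains.
R5C2 = 1: row 5 has {2,3,4,5,6,7,8,9}; col 2 has {2,3,9}; box has {3,4,6} → only 1 remains.
R6C9 = 1: row 6 has {3,4,5,6,9}; col 9 has {2,5,7,8,9}; box has {2,3,5,8,9} → only 1 remains.
R7C1 = 4: row 7 has {1,2,3,7,9}; col 1 has {3,5,6,9}; box has {1,3,5,8,9} → only 4 remains.
R7C5 = 8: row 7 has {1,2,3,4,7,9}; col 5 has {2,3,4,5,6,7}; box has {1,2,3,4,5,6,7,9} → only 8 remains.
R7C9 = 6: row 7 has {1,2,3,4,7,8,9}; col 9 has {1,2,5,7,8,9}; box has {2,7,8,9} → only 6 remains.
R8C8 = 4: row 8 has {1,3,5,8,9}; col 8 has {1,2,3,7,8,9}; box has {2,6,7,8,9} → only 4 remains.
R9C7 = 1: row 9 has {2,4,5,6,7,8,9}; col 7 has {2,3,4,5,6,8}; box has {2,4,6,7,8,9} → only 1 remains.
R9C9 = 3: row 9 has {1,2,4,5,6,7,8,9}; col 9 has {1,2,5,6,7,8,9}; box has {1,2,4,6,7,8,9} → only 3 remains.
R2C7 = 9: row 2 has {2,3,5,6,7}; col 7 has {1,2,3,4,5,6,8}; box has {1,2,3,4,5,6,7,8} → only 9 remains.
R4C7 = 7: row 4 has {3,8}; col 7 has {1,2,3,4,5,6,8,9}; box has {1,2,3,5,8,9} → only 7 remains.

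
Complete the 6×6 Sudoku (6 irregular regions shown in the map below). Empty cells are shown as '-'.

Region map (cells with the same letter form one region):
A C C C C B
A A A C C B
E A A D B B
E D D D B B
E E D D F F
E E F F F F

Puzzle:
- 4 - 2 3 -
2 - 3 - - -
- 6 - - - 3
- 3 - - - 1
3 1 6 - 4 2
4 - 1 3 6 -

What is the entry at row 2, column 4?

6

row 1, column 3 = 5: row 1 has {2,3,4}; col 3 has {1,3,6}; region has {2,3,4} → only 5 remains.
row 1, column 6 = 6: row 1 has {2,3,4,5}; col 6 has {1,2,3}; region has {1,3} → only 6 remains.
row 2, column 2 = 5: row 2 has {2,3}; col 2 has {1,3,4,6}; region has {2,3,6} → only 5 remains.
row 2, column 5 = 1: row 2 has {2,3,5}; col 5 has {3,4,6}; region has {2,3,4,5} → only 1 remains.
row 2, column 6 = 4: row 2 has {1,2,3,5}; col 6 has {1,2,3,6}; region has {1,3,6} → only 4 remains.
row 3, column 1 = 5: row 3 has {3,6}; col 1 has {2,3,4}; region has {1,3,4} → only 5 remains.
row 3, column 3 = 4: row 3 has {3,5,6}; col 3 has {1,3,5,6}; region has {2,3,5,6} → only 4 remains.
row 3, column 4 = 1: row 3 has {3,4,5,6}; col 4 has {2,3}; region has {3,6} → only 1 remains.
row 3, column 5 = 2: row 3 has {1,3,4,5,6}; col 5 has {1,3,4,6}; region has {1,3,4,6} → only 2 remains.
row 4, column 1 = 6: row 4 has {1,3}; col 1 has {2,3,4,5}; region has {1,3,4,5} → only 6 remains.
row 4, column 3 = 2: row 4 has {1,3,6}; col 3 has {1,3,4,5,6}; region has {1,3,6} → only 2 remains.
row 4, column 5 = 5: row 4 has {1,2,3,6}; col 5 has {1,2,3,4,6}; region has {1,2,3,4,6} → only 5 remains.
row 5, column 4 = 5: row 5 has {1,2,3,4,6}; col 4 has {1,2,3}; region has {1,2,3,6} → only 5 remains.
row 6, column 2 = 2: row 6 has {1,3,4,6}; col 2 has {1,3,4,5,6}; region has {1,3,4,5,6} → only 2 remains.
row 6, column 6 = 5: row 6 has {1,2,3,4,6}; col 6 has {1,2,3,4,6}; region has {1,2,3,4,6} → only 5 remains.
row 1, column 1 = 1: row 1 has {2,3,4,5,6}; col 1 has {2,3,4,5,6}; region has {2,3,4,5,6} → only 1 remains.
row 2, column 4 = 6: row 2 has {1,2,3,4,5}; col 4 has {1,2,3,5}; region has {1,2,3,4,5} → only 6 remains.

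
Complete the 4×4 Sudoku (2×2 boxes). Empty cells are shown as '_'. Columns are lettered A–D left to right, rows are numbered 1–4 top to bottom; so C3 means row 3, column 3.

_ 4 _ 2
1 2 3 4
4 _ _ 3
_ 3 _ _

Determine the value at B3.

A1 = 3 (sole candidate).
C1 = 1 (sole candidate).
B3 = 1: row 3 has {3,4}; col 2 has {2,3,4}; box has {3,4} → only 1 remains.

1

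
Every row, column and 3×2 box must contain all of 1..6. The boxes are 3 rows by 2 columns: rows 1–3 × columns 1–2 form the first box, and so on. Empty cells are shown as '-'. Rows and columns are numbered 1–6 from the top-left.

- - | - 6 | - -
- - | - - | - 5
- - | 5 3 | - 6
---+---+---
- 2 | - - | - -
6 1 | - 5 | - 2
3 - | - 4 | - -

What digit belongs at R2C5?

R3C2 = 4: row 3 has {3,5,6}; col 2 has {1,2}; box has {} → only 4 remains.
R4C4 = 1: row 4 has {2}; col 4 has {3,4,5,6}; box has {4,5} → only 1 remains.
R5C3 = 3: row 5 has {1,2,5,6}; col 3 has {5}; box has {1,4,5} → only 3 remains.
R5C5 = 4: row 5 has {1,2,3,5,6}; col 5 has {}; box has {2} → only 4 remains.
R6C2 = 5: row 6 has {3,4}; col 2 has {1,2,4}; box has {1,2,3,6} → only 5 remains.
R6C6 = 1: row 6 has {3,4,5}; col 6 has {2,5,6}; box has {2,4} → only 1 remains.
R1C2 = 3: row 1 has {6}; col 2 has {1,2,4,5}; box has {4} → only 3 remains.
R1C6 = 4: row 1 has {3,6}; col 6 has {1,2,5,6}; box has {5,6} → only 4 remains.
R2C2 = 6: row 2 has {5}; col 2 has {1,2,3,4,5}; box has {3,4} → only 6 remains.
R2C4 = 2: row 2 has {5,6}; col 4 has {1,3,4,5,6}; box has {3,5,6} → only 2 remains.
R4C1 = 4: row 4 has {1,2}; col 1 has {3,6}; box has {1,2,3,5,6} → only 4 remains.
R4C3 = 6: row 4 has {1,2,4}; col 3 has {3,5}; box has {1,3,4,5} → only 6 remains.
R4C6 = 3: row 4 has {1,2,4,6}; col 6 has {1,2,4,5,6}; box has {1,2,4} → only 3 remains.
R6C3 = 2: row 6 has {1,3,4,5}; col 3 has {3,5,6}; box has {1,3,4,5,6} → only 2 remains.
R6C5 = 6: row 6 has {1,2,3,4,5}; col 5 has {4}; box has {1,2,3,4} → only 6 remains.
R1C3 = 1: row 1 has {3,4,6}; col 3 has {2,3,5,6}; box has {2,3,5,6} → only 1 remains.
R1C5 = 2: row 1 has {1,3,4,6}; col 5 has {4,6}; box has {4,5,6} → only 2 remains.
R2C1 = 1: row 2 has {2,5,6}; col 1 has {3,4,6}; box has {3,4,6} → only 1 remains.
R2C3 = 4: row 2 has {1,2,5,6}; col 3 has {1,2,3,5,6}; box has {1,2,3,5,6} → only 4 remains.
R2C5 = 3: row 2 has {1,2,4,5,6}; col 5 has {2,4,6}; box has {2,4,5,6} → only 3 remains.

3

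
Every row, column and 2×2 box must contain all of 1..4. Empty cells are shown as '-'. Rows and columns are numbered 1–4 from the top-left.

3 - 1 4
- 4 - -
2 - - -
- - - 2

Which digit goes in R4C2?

1

R1C2 = 2: row 1 has {1,3,4}; col 2 has {4}; box has {3,4} → only 2 remains.
R2C1 = 1: row 2 has {4}; col 1 has {2,3}; box has {2,3,4} → only 1 remains.
R2C4 = 3: row 2 has {1,4}; col 4 has {2,4}; box has {1,4} → only 3 remains.
R3C4 = 1: row 3 has {2}; col 4 has {2,3,4}; box has {2} → only 1 remains.
R4C1 = 4: row 4 has {2}; col 1 has {1,2,3}; box has {2} → only 4 remains.
R4C3 = 3: row 4 has {2,4}; col 3 has {1}; box has {1,2} → only 3 remains.
R2C3 = 2: row 2 has {1,3,4}; col 3 has {1,3}; box has {1,3,4} → only 2 remains.
R3C2 = 3: row 3 has {1,2}; col 2 has {2,4}; box has {2,4} → only 3 remains.
R3C3 = 4: row 3 has {1,2,3}; col 3 has {1,2,3}; box has {1,2,3} → only 4 remains.
R4C2 = 1: row 4 has {2,3,4}; col 2 has {2,3,4}; box has {2,3,4} → only 1 remains.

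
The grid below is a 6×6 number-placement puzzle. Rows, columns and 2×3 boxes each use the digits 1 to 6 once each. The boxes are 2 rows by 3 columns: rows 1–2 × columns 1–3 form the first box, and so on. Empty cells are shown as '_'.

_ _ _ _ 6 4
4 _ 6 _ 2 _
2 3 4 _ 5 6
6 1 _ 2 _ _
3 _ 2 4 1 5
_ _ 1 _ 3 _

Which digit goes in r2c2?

5

r2c2 = 5: row 2 has {2,4,6}; col 2 has {1,3}; box has {4,6} → only 5 remains.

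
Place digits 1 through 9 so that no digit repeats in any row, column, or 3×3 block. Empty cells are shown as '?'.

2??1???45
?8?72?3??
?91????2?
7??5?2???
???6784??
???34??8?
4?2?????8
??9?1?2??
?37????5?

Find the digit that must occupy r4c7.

r4c5 = 9: row 4 has {2,5,7}; col 5 has {1,2,4,7}; box has {2,3,4,5,6,7,8} → only 9 remains.
r6c6 = 1: row 6 has {3,4,8}; col 6 has {2,8}; box has {2,3,4,5,6,7,8,9} → only 1 remains.
r7c4 = 9: row 7 has {2,4,8}; col 4 has {1,3,5,6,7}; box has {1} → only 9 remains.
r4c3 = 8: in row 4, 8 can only go here (every other open cell in that row sees an 8).
r4c2 = 4: in row 4, 4 can only go here (every other open cell in that row sees a 4).
r9c4 = 2: in row 9, 2 can only go here (every other open cell in that row sees a 2).
r1c2 = 7: in column 2, 7 can only go here (every other open cell in that column sees a 7).
r2c3 = 4: in column 3, 4 can only go here (every other open cell in that column sees a 4).
r6c7 = 5: in column 7, 5 can only go here (every other open cell in that column sees a 5).
r6c3 = 6: row 6 has {1,3,4,5,8}; col 3 has {1,2,4,7,8,9}; box has {4,7,8} → only 6 remains.
r1c3 = 3: row 1 has {1,2,4,5,7}; col 3 has {1,2,4,6,7,8,9}; box has {1,2,4,7,8,9} → only 3 remains.
r5c3 = 5: row 5 has {4,6,7,8}; col 3 has {1,2,3,4,6,7,8,9}; box has {4,6,7,8} → only 5 remains.
r6c1 = 9: row 6 has {1,3,4,5,6,8}; col 1 has {2,4,7}; box has {4,5,6,7,8} → only 9 remains.
r6c2 = 2: row 6 has {1,3,4,5,6,8,9}; col 2 has {3,4,7,8,9}; box has {4,5,6,7,8,9} → only 2 remains.
r6c9 = 7: row 6 has {1,2,3,4,5,6,8,9}; col 9 has {5,8}; box has {4,5,8} → only 7 remains.
r3c9 = 6: row 3 has {1,2,9}; col 9 has {5,7,8}; box has {2,3,4,5} → only 6 remains.
r5c2 = 1: row 5 has {4,5,6,7,8}; col 2 has {2,3,4,7,8,9}; box has {2,4,5,6,7,8,9} → only 1 remains.
r3c1 = 5: row 3 has {1,2,6,9}; col 1 has {2,4,7,9}; box has {1,2,3,4,7,8,9} → only 5 remains.
r5c1 = 3: row 5 has {1,4,5,6,7,8}; col 1 has {2,4,5,7,9}; box has {1,2,4,5,6,7,8,9} → only 3 remains.
r5c8 = 9: row 5 has {1,3,4,5,6,7,8}; col 8 has {2,4,5,8}; box has {4,5,7,8} → only 9 remains.
r5c9 = 2: row 5 has {1,3,4,5,6,7,8,9}; col 9 has {5,6,7,8}; box has {4,5,7,8,9} → only 2 remains.
r2c1 = 6: row 2 has {2,3,4,7,8}; col 1 has {2,3,4,5,7,9}; box has {1,2,3,4,5,7,8,9} → only 6 remains.
r2c8 = 1: row 2 has {2,3,4,6,7,8}; col 8 has {2,4,5,8,9}; box has {2,3,4,5,6} → only 1 remains.
r2c9 = 9: row 2 has {1,2,3,4,6,7,8}; col 9 has {2,5,6,7,8}; box has {1,2,3,4,5,6} → only 9 remains.
r8c1 = 8: row 8 has {1,2,9}; col 1 has {2,3,4,5,6,7,9}; box has {2,3,4,7,9} → only 8 remains.
r8c4 = 4: row 8 has {1,2,8,9}; col 4 has {1,2,3,5,6,7,9}; box has {1,2,9} → only 4 remains.
r8c9 = 3: row 8 has {1,2,4,8,9}; col 9 has {2,5,6,7,8,9}; box has {2,5,8} → only 3 remains.
r9c1 = 1: row 9 has {2,3,5,7}; col 1 has {2,3,4,5,6,7,8,9}; box has {2,3,4,7,8,9} → only 1 remains.
r9c6 = 6: row 9 has {1,2,3,5,7}; col 6 has {1,2,8}; box has {1,2,4,9} → only 6 remains.
r9c7 = 9: row 9 has {1,2,3,5,6,7}; col 7 has {2,3,4,5}; box has {2,3,5,8} → only 9 remains.
r9c9 = 4: row 9 has {1,2,3,5,6,7,9}; col 9 has {2,3,5,6,7,8,9}; box has {2,3,5,8,9} → only 4 remains.
r1c6 = 9: row 1 has {1,2,3,4,5,7}; col 6 has {1,2,6,8}; box has {1,2,7} → only 9 remains.
r1c7 = 8: row 1 has {1,2,3,4,5,7,9}; col 7 has {2,3,4,5,9}; box has {1,2,3,4,5,6,9} → only 8 remains.
r2c6 = 5: row 2 has {1,2,3,4,6,7,8,9}; col 6 has {1,2,6,8,9}; box has {1,2,7,9} → only 5 remains.
r3c4 = 8: row 3 has {1,2,5,6,9}; col 4 has {1,2,3,4,5,6,7,9}; box has {1,2,5,7,9} → only 8 remains.
r3c5 = 3: row 3 has {1,2,5,6,8,9}; col 5 has {1,2,4,7,9}; box has {1,2,5,7,8,9} → only 3 remains.
r3c6 = 4: row 3 has {1,2,3,5,6,8,9}; col 6 has {1,2,5,6,8,9}; box has {1,2,3,5,7,8,9} → only 4 remains.
r3c7 = 7: row 3 has {1,2,3,4,5,6,8,9}; col 7 has {2,3,4,5,8,9}; box has {1,2,3,4,5,6,8,9} → only 7 remains.
r4c9 = 1: row 4 has {2,4,5,7,8,9}; col 9 has {2,3,4,5,6,7,8,9}; box has {2,4,5,7,8,9} → only 1 remains.
r7c5 = 5: row 7 has {2,4,8,9}; col 5 has {1,2,3,4,7,9}; box has {1,2,4,6,9} → only 5 remains.
r8c6 = 7: row 8 has {1,2,3,4,8,9}; col 6 has {1,2,4,5,6,8,9}; box has {1,2,4,5,6,9} → only 7 remains.
r8c8 = 6: row 8 has {1,2,3,4,7,8,9}; col 8 has {1,2,4,5,8,9}; box has {2,3,4,5,8,9} → only 6 remains.
r9c5 = 8: row 9 has {1,2,3,4,5,6,7,9}; col 5 has {1,2,3,4,5,7,9}; box has {1,2,4,5,6,7,9} → only 8 remains.
r1c5 = 6: row 1 has {1,2,3,4,5,7,8,9}; col 5 has {1,2,3,4,5,7,8,9}; box has {1,2,3,4,5,7,8,9} → only 6 remains.
r4c7 = 6: row 4 has {1,2,4,5,7,8,9}; col 7 has {2,3,4,5,7,8,9}; box has {1,2,4,5,7,8,9} → only 6 remains.

6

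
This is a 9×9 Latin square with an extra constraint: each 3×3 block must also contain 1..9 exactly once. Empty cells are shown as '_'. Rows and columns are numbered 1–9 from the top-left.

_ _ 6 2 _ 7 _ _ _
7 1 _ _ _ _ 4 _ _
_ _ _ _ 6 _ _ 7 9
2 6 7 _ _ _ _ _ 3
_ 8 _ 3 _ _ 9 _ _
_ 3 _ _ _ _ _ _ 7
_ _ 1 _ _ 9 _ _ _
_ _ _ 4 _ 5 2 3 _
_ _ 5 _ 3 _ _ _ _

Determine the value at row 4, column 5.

row 5, column 3 = 4 (sole candidate).
row 6, column 3 = 9 (sole candidate).
row 8, column 3 = 8 (sole candidate).
row 5, column 5 = 7 (hidden single in row 5).
row 8, column 5 = 1 (sole candidate).
row 8, column 9 = 6 (sole candidate).
row 8, column 1 = 9 (sole candidate).
row 8, column 2 = 7 (sole candidate).
row 2, column 8 = 6 (hidden single in row 2).
row 5, column 6 = 6 (hidden single in row 5).
row 6, column 7 = 6 (hidden single in row 6).
row 7, column 1 = 3 (hidden single in row 7).
row 1, column 7 = 3 (hidden single in row 1).
row 7, column 4 = 6 (hidden single in row 7).
row 7, column 7 = 7 (hidden single in row 7).
row 9, column 1 = 6 (hidden single in row 9).
row 9, column 4 = 7 (hidden single in row 9).
row 9, column 8 = 9 (hidden single in row 9).
row 1, column 2 = 9 (hidden single in column 2).
row 3, column 2 = 5 (hidden single in column 2).
row 3, column 3 = 2 (hidden single in row 3).
row 2, column 3 = 3 (sole candidate).
row 2, column 6 = 8 (sole candidate).
row 3, column 4 = 1 (sole candidate).
row 3, column 7 = 8 (sole candidate).
row 9, column 6 = 2 (sole candidate).
row 9, column 7 = 1 (sole candidate).
row 3, column 1 = 4 (sole candidate).
row 3, column 6 = 3 (sole candidate).
row 4, column 7 = 5 (sole candidate).
row 7, column 5 = 8 (sole candidate).
row 9, column 2 = 4 (sole candidate).
row 9, column 9 = 8 (sole candidate).
row 1, column 1 = 8 (sole candidate).
row 7, column 2 = 2 (sole candidate).
row 1, column 5 = 4 (hidden single in row 1).
row 4, column 5 = 9: row 4 has {2,3,5,6,7}; col 5 has {1,3,4,6,7,8}; box has {3,6,7} → only 9 remains.

9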